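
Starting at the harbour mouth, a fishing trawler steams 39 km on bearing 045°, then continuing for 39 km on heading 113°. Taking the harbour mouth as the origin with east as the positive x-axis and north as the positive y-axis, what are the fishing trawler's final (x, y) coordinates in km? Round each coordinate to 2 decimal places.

Leg 1 (045°, 39 km): east 39 sin 45° = 27.58, north 39 cos 45° = 27.58
Leg 2 (113°, 39 km): east 39 sin 113° = 35.90, north 39 cos 113° = -15.24
Summing: 63.48 km east, 12.34 km north → (63.48, 12.34).

(63.48, 12.34)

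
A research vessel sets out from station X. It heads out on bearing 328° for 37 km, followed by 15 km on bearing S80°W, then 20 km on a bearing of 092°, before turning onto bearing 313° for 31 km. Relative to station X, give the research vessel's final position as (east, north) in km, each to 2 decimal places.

(-37.06, 49.22)

Leg 1 (328°, 37 km): east 37 sin 328° = -19.61, north 37 cos 328° = 31.38
Leg 2 (S80°W, 15 km): east 15 sin 260° = -14.77, north 15 cos 260° = -2.60
Leg 3 (092°, 20 km): east 20 sin 92° = 19.99, north 20 cos 92° = -0.70
Leg 4 (313°, 31 km): east 31 sin 313° = -22.67, north 31 cos 313° = 21.14
Summing: -37.06 km east, 49.22 km north → (-37.06, 49.22).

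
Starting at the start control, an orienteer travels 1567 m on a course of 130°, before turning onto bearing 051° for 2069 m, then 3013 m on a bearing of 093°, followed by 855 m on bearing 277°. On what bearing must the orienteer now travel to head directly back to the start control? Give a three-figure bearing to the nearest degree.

Leg 1 (130°, 1567 m): east 1567 sin 130° = 1200.39, north 1567 cos 130° = -1007.25
Leg 2 (051°, 2069 m): east 2069 sin 51° = 1607.91, north 2069 cos 51° = 1302.06
Leg 3 (093°, 3013 m): east 3013 sin 93° = 3008.87, north 3013 cos 93° = -157.69
Leg 4 (277°, 855 m): east 855 sin 277° = -848.63, north 855 cos 277° = 104.20
Net displacement: 4968.55 east, 241.33 north. Direction back to start is (-4968.55, -241.33): bearing = atan2(-4968.55, -241.33) mod 360° = 267.22° ≈ 267°.

267°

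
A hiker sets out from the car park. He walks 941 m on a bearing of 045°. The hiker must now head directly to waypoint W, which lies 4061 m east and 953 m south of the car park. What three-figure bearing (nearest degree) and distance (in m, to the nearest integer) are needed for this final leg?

115°, 3762 m

Leg 1 (045°, 941 m): east 941 sin 45° = 665.39, north 941 cos 45° = 665.39
Current position: (665.39, 665.39). Target: (4061, -953). Remaining: Δeast = 3395.61, Δnorth = -1618.39.
Bearing = atan2(3395.61, -1618.39) mod 360° = 115.48°; distance = √((3395.61)² + (-1618.39)²) = 3761.564 m.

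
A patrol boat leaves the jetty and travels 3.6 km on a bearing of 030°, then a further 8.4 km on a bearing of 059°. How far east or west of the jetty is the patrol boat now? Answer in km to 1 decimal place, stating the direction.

9.0 km east

Leg 1 (030°, 3.6 km): east 3.6 sin 30° = 1.80, north 3.6 cos 30° = 3.12
Leg 2 (059°, 8.4 km): east 8.4 sin 59° = 7.20, north 8.4 cos 59° = 4.33
Net east component: 9.00 km.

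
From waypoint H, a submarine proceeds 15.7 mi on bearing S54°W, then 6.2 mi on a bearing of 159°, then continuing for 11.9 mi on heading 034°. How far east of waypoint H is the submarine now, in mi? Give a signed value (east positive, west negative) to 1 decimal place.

-3.8 mi

Leg 1 (S54°W, 15.7 mi): east 15.7 sin 234° = -12.70, north 15.7 cos 234° = -9.23
Leg 2 (159°, 6.2 mi): east 6.2 sin 159° = 2.22, north 6.2 cos 159° = -5.79
Leg 3 (034°, 11.9 mi): east 11.9 sin 34° = 6.65, north 11.9 cos 34° = 9.87
Net east component: -3.83 mi.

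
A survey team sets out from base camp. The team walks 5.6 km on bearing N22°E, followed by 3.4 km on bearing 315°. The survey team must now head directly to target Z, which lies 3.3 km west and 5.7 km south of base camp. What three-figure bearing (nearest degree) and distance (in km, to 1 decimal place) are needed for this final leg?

Leg 1 (N22°E, 5.6 km): east 5.6 sin 22° = 2.10, north 5.6 cos 22° = 5.19
Leg 2 (315°, 3.4 km): east 3.4 sin 315° = -2.40, north 3.4 cos 315° = 2.40
Current position: (-0.31, 7.60). Target: (-3.3, -5.7). Remaining: Δeast = -2.99, Δnorth = -13.30.
Bearing = atan2(-2.99, -13.30) mod 360° = 192.69°; distance = √((-2.99)² + (-13.30)²) = 13.629 km.

193°, 13.6 km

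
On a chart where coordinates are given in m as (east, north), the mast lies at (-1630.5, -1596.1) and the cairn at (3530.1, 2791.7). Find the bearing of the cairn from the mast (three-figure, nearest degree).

Δeast = 3530.1 − -1630.5 = 5160.60; Δnorth = 2791.7 − -1596.1 = 4387.80.
Bearing = atan2(Δeast, Δnorth) mod 360° = 49.63° ≈ 050°.

050°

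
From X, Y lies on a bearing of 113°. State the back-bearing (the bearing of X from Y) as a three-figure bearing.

293°

Back-bearing = 113° + 180° = 293°.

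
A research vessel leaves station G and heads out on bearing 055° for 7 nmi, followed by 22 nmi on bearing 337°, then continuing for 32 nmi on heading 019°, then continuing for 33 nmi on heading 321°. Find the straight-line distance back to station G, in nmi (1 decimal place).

Leg 1 (055°, 7 nmi): east 7 sin 55° = 5.73, north 7 cos 55° = 4.02
Leg 2 (337°, 22 nmi): east 22 sin 337° = -8.60, north 22 cos 337° = 20.25
Leg 3 (019°, 32 nmi): east 32 sin 19° = 10.42, north 32 cos 19° = 30.26
Leg 4 (321°, 33 nmi): east 33 sin 321° = -20.77, north 33 cos 321° = 25.65
Net: -13.21 east, 80.17 north. Distance = √((-13.21)² + (80.17)²) = 81.250 nmi.

81.2 nmi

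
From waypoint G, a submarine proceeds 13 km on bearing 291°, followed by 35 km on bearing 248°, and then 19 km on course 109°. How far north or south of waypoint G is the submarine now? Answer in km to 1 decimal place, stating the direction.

14.6 km south

Leg 1 (291°, 13 km): east 13 sin 291° = -12.14, north 13 cos 291° = 4.66
Leg 2 (248°, 35 km): east 35 sin 248° = -32.45, north 35 cos 248° = -13.11
Leg 3 (109°, 19 km): east 19 sin 109° = 17.96, north 19 cos 109° = -6.19
Net north component: -14.64 km.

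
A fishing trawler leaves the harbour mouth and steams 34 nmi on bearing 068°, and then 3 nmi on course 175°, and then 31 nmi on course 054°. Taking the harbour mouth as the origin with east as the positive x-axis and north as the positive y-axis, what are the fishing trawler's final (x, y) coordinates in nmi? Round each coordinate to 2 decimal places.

(56.87, 27.97)

Leg 1 (068°, 34 nmi): east 34 sin 68° = 31.52, north 34 cos 68° = 12.74
Leg 2 (175°, 3 nmi): east 3 sin 175° = 0.26, north 3 cos 175° = -2.99
Leg 3 (054°, 31 nmi): east 31 sin 54° = 25.08, north 31 cos 54° = 18.22
Summing: 56.87 nmi east, 27.97 nmi north → (56.87, 27.97).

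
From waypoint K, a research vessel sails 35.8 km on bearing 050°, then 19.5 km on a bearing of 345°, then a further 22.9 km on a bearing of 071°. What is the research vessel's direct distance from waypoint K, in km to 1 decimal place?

66.1 km

Leg 1 (050°, 35.8 km): east 35.8 sin 50° = 27.42, north 35.8 cos 50° = 23.01
Leg 2 (345°, 19.5 km): east 19.5 sin 345° = -5.05, north 19.5 cos 345° = 18.84
Leg 3 (071°, 22.9 km): east 22.9 sin 71° = 21.65, north 22.9 cos 71° = 7.46
Net: 44.03 east, 49.30 north. Distance = √((44.03)² + (49.30)²) = 66.101 km.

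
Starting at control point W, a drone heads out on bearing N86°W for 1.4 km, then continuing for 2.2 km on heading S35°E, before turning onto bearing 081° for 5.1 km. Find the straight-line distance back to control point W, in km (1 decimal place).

5.0 km

Leg 1 (N86°W, 1.4 km): east 1.4 sin 274° = -1.40, north 1.4 cos 274° = 0.10
Leg 2 (S35°E, 2.2 km): east 2.2 sin 145° = 1.26, north 2.2 cos 145° = -1.80
Leg 3 (081°, 5.1 km): east 5.1 sin 81° = 5.04, north 5.1 cos 81° = 0.80
Net: 4.90 east, -0.91 north. Distance = √((4.90)² + (-0.91)²) = 4.986 km.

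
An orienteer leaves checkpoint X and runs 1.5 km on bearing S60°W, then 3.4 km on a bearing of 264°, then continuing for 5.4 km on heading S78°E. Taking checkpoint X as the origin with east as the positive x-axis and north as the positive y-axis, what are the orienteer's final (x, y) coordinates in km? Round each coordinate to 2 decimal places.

(0.60, -2.23)

Leg 1 (S60°W, 1.5 km): east 1.5 sin 240° = -1.30, north 1.5 cos 240° = -0.75
Leg 2 (264°, 3.4 km): east 3.4 sin 264° = -3.38, north 3.4 cos 264° = -0.36
Leg 3 (S78°E, 5.4 km): east 5.4 sin 102° = 5.28, north 5.4 cos 102° = -1.12
Summing: 0.60 km east, -2.23 km north → (0.60, -2.23).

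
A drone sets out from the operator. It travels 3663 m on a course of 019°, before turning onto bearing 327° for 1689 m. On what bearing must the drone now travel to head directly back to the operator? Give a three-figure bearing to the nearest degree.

183°

Leg 1 (019°, 3663 m): east 3663 sin 19° = 1192.56, north 3663 cos 19° = 3463.43
Leg 2 (327°, 1689 m): east 1689 sin 327° = -919.90, north 1689 cos 327° = 1416.51
Net displacement: 272.66 east, 4879.95 north. Direction back to start is (-272.66, -4879.95): bearing = atan2(-272.66, -4879.95) mod 360° = 183.20° ≈ 183°.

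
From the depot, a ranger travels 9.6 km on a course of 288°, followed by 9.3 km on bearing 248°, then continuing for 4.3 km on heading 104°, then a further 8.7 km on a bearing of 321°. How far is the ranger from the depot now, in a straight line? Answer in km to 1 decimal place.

Leg 1 (288°, 9.6 km): east 9.6 sin 288° = -9.13, north 9.6 cos 288° = 2.97
Leg 2 (248°, 9.3 km): east 9.3 sin 248° = -8.62, north 9.3 cos 248° = -3.48
Leg 3 (104°, 4.3 km): east 4.3 sin 104° = 4.17, north 4.3 cos 104° = -1.04
Leg 4 (321°, 8.7 km): east 8.7 sin 321° = -5.48, north 8.7 cos 321° = 6.76
Net: -19.06 east, 5.20 north. Distance = √((-19.06)² + (5.20)²) = 19.753 km.

19.8 km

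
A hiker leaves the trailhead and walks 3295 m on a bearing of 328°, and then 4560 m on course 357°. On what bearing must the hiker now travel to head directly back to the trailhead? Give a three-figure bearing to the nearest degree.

165°

Leg 1 (328°, 3295 m): east 3295 sin 328° = -1746.08, north 3295 cos 328° = 2794.32
Leg 2 (357°, 4560 m): east 4560 sin 357° = -238.65, north 4560 cos 357° = 4553.75
Net displacement: -1984.74 east, 7348.07 north. Direction back to start is (1984.74, -7348.07): bearing = atan2(1984.74, -7348.07) mod 360° = 164.88° ≈ 165°.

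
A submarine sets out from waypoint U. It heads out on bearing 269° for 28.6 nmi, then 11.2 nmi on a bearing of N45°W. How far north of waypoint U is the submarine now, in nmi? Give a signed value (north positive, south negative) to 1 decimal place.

Leg 1 (269°, 28.6 nmi): east 28.6 sin 269° = -28.60, north 28.6 cos 269° = -0.50
Leg 2 (N45°W, 11.2 nmi): east 11.2 sin 315° = -7.92, north 11.2 cos 315° = 7.92
Net north component: 7.42 nmi.

7.4 nmi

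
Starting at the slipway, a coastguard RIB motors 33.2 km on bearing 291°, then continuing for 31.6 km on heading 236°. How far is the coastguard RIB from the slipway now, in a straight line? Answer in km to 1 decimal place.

Leg 1 (291°, 33.2 km): east 33.2 sin 291° = -30.99, north 33.2 cos 291° = 11.90
Leg 2 (236°, 31.6 km): east 31.6 sin 236° = -26.20, north 31.6 cos 236° = -17.67
Net: -57.19 east, -5.77 north. Distance = √((-57.19)² + (-5.77)²) = 57.483 km.

57.5 km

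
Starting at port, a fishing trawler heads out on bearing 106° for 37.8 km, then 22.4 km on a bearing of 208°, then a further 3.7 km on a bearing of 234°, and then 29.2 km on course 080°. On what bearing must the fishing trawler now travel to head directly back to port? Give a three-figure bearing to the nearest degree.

298°

Leg 1 (106°, 37.8 km): east 37.8 sin 106° = 36.34, north 37.8 cos 106° = -10.42
Leg 2 (208°, 22.4 km): east 22.4 sin 208° = -10.52, north 22.4 cos 208° = -19.78
Leg 3 (234°, 3.7 km): east 3.7 sin 234° = -2.99, north 3.7 cos 234° = -2.17
Leg 4 (080°, 29.2 km): east 29.2 sin 80° = 28.76, north 29.2 cos 80° = 5.07
Net displacement: 51.58 east, -27.30 north. Direction back to start is (-51.58, 27.30): bearing = atan2(-51.58, 27.30) mod 360° = 297.89° ≈ 298°.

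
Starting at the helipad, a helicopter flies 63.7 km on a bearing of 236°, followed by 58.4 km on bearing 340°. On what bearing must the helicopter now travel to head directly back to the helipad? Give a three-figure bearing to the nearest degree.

105°

Leg 1 (236°, 63.7 km): east 63.7 sin 236° = -52.81, north 63.7 cos 236° = -35.62
Leg 2 (340°, 58.4 km): east 58.4 sin 340° = -19.97, north 58.4 cos 340° = 54.88
Net displacement: -72.78 east, 19.26 north. Direction back to start is (72.78, -19.26): bearing = atan2(72.78, -19.26) mod 360° = 104.82° ≈ 105°.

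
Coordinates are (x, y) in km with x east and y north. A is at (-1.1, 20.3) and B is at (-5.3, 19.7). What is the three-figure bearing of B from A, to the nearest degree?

Δeast = -5.3 − -1.1 = -4.20; Δnorth = 19.7 − 20.3 = -0.60.
Bearing = atan2(Δeast, Δnorth) mod 360° = 261.87° ≈ 262°.

262°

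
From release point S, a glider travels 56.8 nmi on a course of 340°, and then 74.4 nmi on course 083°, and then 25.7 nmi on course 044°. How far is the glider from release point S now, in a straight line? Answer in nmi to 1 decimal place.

Leg 1 (340°, 56.8 nmi): east 56.8 sin 340° = -19.43, north 56.8 cos 340° = 53.37
Leg 2 (083°, 74.4 nmi): east 74.4 sin 83° = 73.85, north 74.4 cos 83° = 9.07
Leg 3 (044°, 25.7 nmi): east 25.7 sin 44° = 17.85, north 25.7 cos 44° = 18.49
Net: 72.27 east, 80.93 north. Distance = √((72.27)² + (80.93)²) = 108.502 nmi.

108.5 nmi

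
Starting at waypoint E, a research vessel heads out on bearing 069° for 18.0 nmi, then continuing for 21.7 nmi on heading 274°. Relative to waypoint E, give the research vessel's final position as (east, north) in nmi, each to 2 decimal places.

(-4.84, 7.96)

Leg 1 (069°, 18.0 nmi): east 18.0 sin 69° = 16.80, north 18.0 cos 69° = 6.45
Leg 2 (274°, 21.7 nmi): east 21.7 sin 274° = -21.65, north 21.7 cos 274° = 1.51
Summing: -4.84 nmi east, 7.96 nmi north → (-4.84, 7.96).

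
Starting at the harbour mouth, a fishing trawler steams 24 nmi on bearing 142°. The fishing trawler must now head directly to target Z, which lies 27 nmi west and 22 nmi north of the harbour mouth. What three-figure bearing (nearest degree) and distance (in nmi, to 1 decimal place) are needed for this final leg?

Leg 1 (142°, 24 nmi): east 24 sin 142° = 14.78, north 24 cos 142° = -18.91
Current position: (14.78, -18.91). Target: (-27, 22). Remaining: Δeast = -41.78, Δnorth = 40.91.
Bearing = atan2(-41.78, 40.91) mod 360° = 314.40°; distance = √((-41.78)² + (40.91)²) = 58.473 nmi.

314°, 58.5 nmi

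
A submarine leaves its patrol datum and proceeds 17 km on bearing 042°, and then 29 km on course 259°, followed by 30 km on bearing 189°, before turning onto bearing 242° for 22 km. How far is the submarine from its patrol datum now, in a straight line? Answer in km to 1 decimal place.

52.7 km

Leg 1 (042°, 17 km): east 17 sin 42° = 11.38, north 17 cos 42° = 12.63
Leg 2 (259°, 29 km): east 29 sin 259° = -28.47, north 29 cos 259° = -5.53
Leg 3 (189°, 30 km): east 30 sin 189° = -4.69, north 30 cos 189° = -29.63
Leg 4 (242°, 22 km): east 22 sin 242° = -19.42, north 22 cos 242° = -10.33
Net: -41.21 east, -32.86 north. Distance = √((-41.21)² + (-32.86)²) = 52.706 km.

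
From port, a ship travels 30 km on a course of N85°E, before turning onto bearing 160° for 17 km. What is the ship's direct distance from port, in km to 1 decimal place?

Leg 1 (N85°E, 30 km): east 30 sin 85° = 29.89, north 30 cos 85° = 2.61
Leg 2 (160°, 17 km): east 17 sin 160° = 5.81, north 17 cos 160° = -15.97
Net: 35.70 east, -13.36 north. Distance = √((35.70)² + (-13.36)²) = 38.118 km.

38.1 km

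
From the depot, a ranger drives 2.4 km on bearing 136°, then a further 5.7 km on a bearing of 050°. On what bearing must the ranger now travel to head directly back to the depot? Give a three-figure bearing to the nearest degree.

252°

Leg 1 (136°, 2.4 km): east 2.4 sin 136° = 1.67, north 2.4 cos 136° = -1.73
Leg 2 (050°, 5.7 km): east 5.7 sin 50° = 4.37, north 5.7 cos 50° = 3.66
Net displacement: 6.03 east, 1.94 north. Direction back to start is (-6.03, -1.94): bearing = atan2(-6.03, -1.94) mod 360° = 252.20° ≈ 252°.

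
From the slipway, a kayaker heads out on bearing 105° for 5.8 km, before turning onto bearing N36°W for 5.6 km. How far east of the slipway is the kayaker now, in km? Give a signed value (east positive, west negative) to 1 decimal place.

Leg 1 (105°, 5.8 km): east 5.8 sin 105° = 5.60, north 5.8 cos 105° = -1.50
Leg 2 (N36°W, 5.6 km): east 5.6 sin 324° = -3.29, north 5.6 cos 324° = 4.53
Net east component: 2.31 km.

2.3 km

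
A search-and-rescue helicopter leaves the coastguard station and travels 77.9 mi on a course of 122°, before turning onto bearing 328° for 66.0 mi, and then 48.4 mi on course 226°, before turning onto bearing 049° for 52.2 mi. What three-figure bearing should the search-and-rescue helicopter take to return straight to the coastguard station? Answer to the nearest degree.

247°

Leg 1 (122°, 77.9 mi): east 77.9 sin 122° = 66.06, north 77.9 cos 122° = -41.28
Leg 2 (328°, 66.0 mi): east 66.0 sin 328° = -34.97, north 66.0 cos 328° = 55.97
Leg 3 (226°, 48.4 mi): east 48.4 sin 226° = -34.82, north 48.4 cos 226° = -33.62
Leg 4 (049°, 52.2 mi): east 52.2 sin 49° = 39.40, north 52.2 cos 49° = 34.25
Net displacement: 35.67 east, 15.32 north. Direction back to start is (-35.67, -15.32): bearing = atan2(-35.67, -15.32) mod 360° = 246.76° ≈ 247°.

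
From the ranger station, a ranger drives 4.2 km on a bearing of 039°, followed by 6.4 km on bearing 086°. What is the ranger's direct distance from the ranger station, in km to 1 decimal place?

9.8 km

Leg 1 (039°, 4.2 km): east 4.2 sin 39° = 2.64, north 4.2 cos 39° = 3.26
Leg 2 (086°, 6.4 km): east 6.4 sin 86° = 6.38, north 6.4 cos 86° = 0.45
Net: 9.03 east, 3.71 north. Distance = √((9.03)² + (3.71)²) = 9.760 km.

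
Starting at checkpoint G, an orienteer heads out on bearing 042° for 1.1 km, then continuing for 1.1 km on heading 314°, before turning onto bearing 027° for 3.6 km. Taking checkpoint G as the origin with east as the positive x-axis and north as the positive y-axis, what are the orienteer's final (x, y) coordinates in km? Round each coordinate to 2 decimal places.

(1.58, 4.79)

Leg 1 (042°, 1.1 km): east 1.1 sin 42° = 0.74, north 1.1 cos 42° = 0.82
Leg 2 (314°, 1.1 km): east 1.1 sin 314° = -0.79, north 1.1 cos 314° = 0.76
Leg 3 (027°, 3.6 km): east 3.6 sin 27° = 1.63, north 3.6 cos 27° = 3.21
Summing: 1.58 km east, 4.79 km north → (1.58, 4.79).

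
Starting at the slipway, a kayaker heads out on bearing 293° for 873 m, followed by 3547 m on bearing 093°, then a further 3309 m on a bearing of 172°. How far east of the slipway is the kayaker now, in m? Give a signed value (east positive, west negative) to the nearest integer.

Leg 1 (293°, 873 m): east 873 sin 293° = -803.60, north 873 cos 293° = 341.11
Leg 2 (093°, 3547 m): east 3547 sin 93° = 3542.14, north 3547 cos 93° = -185.64
Leg 3 (172°, 3309 m): east 3309 sin 172° = 460.52, north 3309 cos 172° = -3276.80
Net east component: 3199.06 m.

3199 m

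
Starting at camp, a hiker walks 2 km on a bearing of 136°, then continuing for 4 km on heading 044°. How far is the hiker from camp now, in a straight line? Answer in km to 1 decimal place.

4.4 km

Leg 1 (136°, 2 km): east 2 sin 136° = 1.39, north 2 cos 136° = -1.44
Leg 2 (044°, 4 km): east 4 sin 44° = 2.78, north 4 cos 44° = 2.88
Net: 4.17 east, 1.44 north. Distance = √((4.17)² + (1.44)²) = 4.409 km.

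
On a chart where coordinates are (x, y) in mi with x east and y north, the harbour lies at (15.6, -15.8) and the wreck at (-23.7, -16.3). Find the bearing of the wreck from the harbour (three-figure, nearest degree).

269°

Δeast = -23.7 − 15.6 = -39.30; Δnorth = -16.3 − -15.8 = -0.50.
Bearing = atan2(Δeast, Δnorth) mod 360° = 269.27° ≈ 269°.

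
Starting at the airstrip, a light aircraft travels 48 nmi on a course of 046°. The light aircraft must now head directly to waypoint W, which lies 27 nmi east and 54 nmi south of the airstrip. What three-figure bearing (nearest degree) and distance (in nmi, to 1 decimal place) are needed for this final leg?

185°, 87.7 nmi

Leg 1 (046°, 48 nmi): east 48 sin 46° = 34.53, north 48 cos 46° = 33.34
Current position: (34.53, 33.34). Target: (27, -54). Remaining: Δeast = -7.53, Δnorth = -87.34.
Bearing = atan2(-7.53, -87.34) mod 360° = 184.93°; distance = √((-7.53)² + (-87.34)²) = 87.667 nmi.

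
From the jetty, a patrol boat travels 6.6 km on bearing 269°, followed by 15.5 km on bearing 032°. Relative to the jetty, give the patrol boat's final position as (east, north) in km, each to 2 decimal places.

(1.61, 13.03)

Leg 1 (269°, 6.6 km): east 6.6 sin 269° = -6.60, north 6.6 cos 269° = -0.12
Leg 2 (032°, 15.5 km): east 15.5 sin 32° = 8.21, north 15.5 cos 32° = 13.14
Summing: 1.61 km east, 13.03 km north → (1.61, 13.03).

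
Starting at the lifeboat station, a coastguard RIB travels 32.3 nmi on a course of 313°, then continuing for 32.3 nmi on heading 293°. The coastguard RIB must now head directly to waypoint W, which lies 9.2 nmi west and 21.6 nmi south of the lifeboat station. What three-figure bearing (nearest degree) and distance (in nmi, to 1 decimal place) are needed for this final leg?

142°, 71.5 nmi

Leg 1 (313°, 32.3 nmi): east 32.3 sin 313° = -23.62, north 32.3 cos 313° = 22.03
Leg 2 (293°, 32.3 nmi): east 32.3 sin 293° = -29.73, north 32.3 cos 293° = 12.62
Current position: (-53.36, 34.65). Target: (-9.2, -21.6). Remaining: Δeast = 44.16, Δnorth = -56.25.
Bearing = atan2(44.16, -56.25) mod 360° = 141.87°; distance = √((44.16)² + (-56.25)²) = 71.510 nmi.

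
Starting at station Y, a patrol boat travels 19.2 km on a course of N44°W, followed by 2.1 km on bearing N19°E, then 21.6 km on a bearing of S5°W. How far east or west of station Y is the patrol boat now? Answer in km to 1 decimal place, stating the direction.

14.5 km west

Leg 1 (N44°W, 19.2 km): east 19.2 sin 316° = -13.34, north 19.2 cos 316° = 13.81
Leg 2 (N19°E, 2.1 km): east 2.1 sin 19° = 0.68, north 2.1 cos 19° = 1.99
Leg 3 (S5°W, 21.6 km): east 21.6 sin 185° = -1.88, north 21.6 cos 185° = -21.52
Net east component: -14.54 km.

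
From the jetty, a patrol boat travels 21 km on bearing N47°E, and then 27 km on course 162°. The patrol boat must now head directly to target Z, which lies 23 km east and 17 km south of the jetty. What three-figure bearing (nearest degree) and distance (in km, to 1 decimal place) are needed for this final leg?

Leg 1 (N47°E, 21 km): east 21 sin 47° = 15.36, north 21 cos 47° = 14.32
Leg 2 (162°, 27 km): east 27 sin 162° = 8.34, north 27 cos 162° = -25.68
Current position: (23.70, -11.36). Target: (23, -17). Remaining: Δeast = -0.70, Δnorth = -5.64.
Bearing = atan2(-0.70, -5.64) mod 360° = 187.09°; distance = √((-0.70)² + (-5.64)²) = 5.687 km.

187°, 5.7 km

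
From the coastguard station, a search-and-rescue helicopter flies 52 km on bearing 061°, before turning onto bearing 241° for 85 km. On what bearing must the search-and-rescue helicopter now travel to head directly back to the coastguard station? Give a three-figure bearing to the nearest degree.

Leg 1 (061°, 52 km): east 52 sin 61° = 45.48, north 52 cos 61° = 25.21
Leg 2 (241°, 85 km): east 85 sin 241° = -74.34, north 85 cos 241° = -41.21
Net displacement: -28.86 east, -16.00 north. Direction back to start is (28.86, 16.00): bearing = atan2(28.86, 16.00) mod 360° = 61.00° ≈ 061°.

061°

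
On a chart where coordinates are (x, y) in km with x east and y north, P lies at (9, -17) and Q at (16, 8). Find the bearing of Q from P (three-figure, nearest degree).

016°

Δeast = 16 − 9 = 7.00; Δnorth = 8 − -17 = 25.00.
Bearing = atan2(Δeast, Δnorth) mod 360° = 15.64° ≈ 016°.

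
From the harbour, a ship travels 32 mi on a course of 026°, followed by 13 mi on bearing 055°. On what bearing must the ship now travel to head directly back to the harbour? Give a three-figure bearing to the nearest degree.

214°

Leg 1 (026°, 32 mi): east 32 sin 26° = 14.03, north 32 cos 26° = 28.76
Leg 2 (055°, 13 mi): east 13 sin 55° = 10.65, north 13 cos 55° = 7.46
Net displacement: 24.68 east, 36.22 north. Direction back to start is (-24.68, -36.22): bearing = atan2(-24.68, -36.22) mod 360° = 214.27° ≈ 214°.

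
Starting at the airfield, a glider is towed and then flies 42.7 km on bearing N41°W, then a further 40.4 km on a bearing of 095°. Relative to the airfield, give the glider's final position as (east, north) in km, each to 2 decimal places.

Leg 1 (N41°W, 42.7 km): east 42.7 sin 319° = -28.01, north 42.7 cos 319° = 32.23
Leg 2 (095°, 40.4 km): east 40.4 sin 95° = 40.25, north 40.4 cos 95° = -3.52
Summing: 12.23 km east, 28.71 km north → (12.23, 28.71).

(12.23, 28.71)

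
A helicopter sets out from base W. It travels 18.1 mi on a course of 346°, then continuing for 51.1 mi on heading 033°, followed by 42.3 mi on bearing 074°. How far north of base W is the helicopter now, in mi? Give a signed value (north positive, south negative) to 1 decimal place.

72.1 mi

Leg 1 (346°, 18.1 mi): east 18.1 sin 346° = -4.38, north 18.1 cos 346° = 17.56
Leg 2 (033°, 51.1 mi): east 51.1 sin 33° = 27.83, north 51.1 cos 33° = 42.86
Leg 3 (074°, 42.3 mi): east 42.3 sin 74° = 40.66, north 42.3 cos 74° = 11.66
Net north component: 72.08 mi.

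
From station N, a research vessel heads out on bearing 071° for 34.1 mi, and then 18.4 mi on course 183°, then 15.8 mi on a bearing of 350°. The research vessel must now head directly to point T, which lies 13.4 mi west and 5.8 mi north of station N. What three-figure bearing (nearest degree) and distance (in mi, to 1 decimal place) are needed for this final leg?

267°, 42.0 mi

Leg 1 (071°, 34.1 mi): east 34.1 sin 71° = 32.24, north 34.1 cos 71° = 11.10
Leg 2 (183°, 18.4 mi): east 18.4 sin 183° = -0.96, north 18.4 cos 183° = -18.37
Leg 3 (350°, 15.8 mi): east 15.8 sin 350° = -2.74, north 15.8 cos 350° = 15.56
Current position: (28.54, 8.29). Target: (-13.4, 5.8). Remaining: Δeast = -41.94, Δnorth = -2.49.
Bearing = atan2(-41.94, -2.49) mod 360° = 266.61°; distance = √((-41.94)² + (-2.49)²) = 42.009 mi.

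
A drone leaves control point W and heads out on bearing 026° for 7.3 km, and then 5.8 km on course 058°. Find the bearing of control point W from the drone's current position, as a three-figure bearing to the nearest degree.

Leg 1 (026°, 7.3 km): east 7.3 sin 26° = 3.20, north 7.3 cos 26° = 6.56
Leg 2 (058°, 5.8 km): east 5.8 sin 58° = 4.92, north 5.8 cos 58° = 3.07
Net displacement: 8.12 east, 9.63 north. Direction back to start is (-8.12, -9.63): bearing = atan2(-8.12, -9.63) mod 360° = 220.12° ≈ 220°.

220°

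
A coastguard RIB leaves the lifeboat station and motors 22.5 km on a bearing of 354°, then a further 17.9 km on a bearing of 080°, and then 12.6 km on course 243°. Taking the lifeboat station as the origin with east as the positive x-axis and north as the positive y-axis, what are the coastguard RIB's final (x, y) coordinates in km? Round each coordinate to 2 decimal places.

Leg 1 (354°, 22.5 km): east 22.5 sin 354° = -2.35, north 22.5 cos 354° = 22.38
Leg 2 (080°, 17.9 km): east 17.9 sin 80° = 17.63, north 17.9 cos 80° = 3.11
Leg 3 (243°, 12.6 km): east 12.6 sin 243° = -11.23, north 12.6 cos 243° = -5.72
Summing: 4.05 km east, 19.76 km north → (4.05, 19.76).

(4.05, 19.76)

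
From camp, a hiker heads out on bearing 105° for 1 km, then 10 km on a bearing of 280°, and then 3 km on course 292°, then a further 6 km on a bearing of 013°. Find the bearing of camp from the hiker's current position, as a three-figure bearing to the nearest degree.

129°

Leg 1 (105°, 1 km): east 1 sin 105° = 0.97, north 1 cos 105° = -0.26
Leg 2 (280°, 10 km): east 10 sin 280° = -9.85, north 10 cos 280° = 1.74
Leg 3 (292°, 3 km): east 3 sin 292° = -2.78, north 3 cos 292° = 1.12
Leg 4 (013°, 6 km): east 6 sin 13° = 1.35, north 6 cos 13° = 5.85
Net displacement: -10.31 east, 8.45 north. Direction back to start is (10.31, -8.45): bearing = atan2(10.31, -8.45) mod 360° = 129.32° ≈ 129°.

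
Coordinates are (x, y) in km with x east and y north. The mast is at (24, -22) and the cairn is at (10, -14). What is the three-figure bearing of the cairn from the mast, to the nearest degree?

Δeast = 10 − 24 = -14.00; Δnorth = -14 − -22 = 8.00.
Bearing = atan2(Δeast, Δnorth) mod 360° = 299.74° ≈ 300°.

300°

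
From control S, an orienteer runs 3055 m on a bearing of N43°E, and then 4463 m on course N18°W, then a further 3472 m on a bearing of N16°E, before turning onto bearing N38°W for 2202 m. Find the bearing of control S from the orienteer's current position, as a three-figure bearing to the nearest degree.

Leg 1 (N43°E, 3055 m): east 3055 sin 43° = 2083.50, north 3055 cos 43° = 2234.29
Leg 2 (N18°W, 4463 m): east 4463 sin 342° = -1379.14, north 4463 cos 342° = 4244.57
Leg 3 (N16°E, 3472 m): east 3472 sin 16° = 957.01, north 3472 cos 16° = 3337.50
Leg 4 (N38°W, 2202 m): east 2202 sin 322° = -1355.69, north 2202 cos 322° = 1735.20
Net displacement: 305.69 east, 11551.55 north. Direction back to start is (-305.69, -11551.55): bearing = atan2(-305.69, -11551.55) mod 360° = 181.52° ≈ 182°.

182°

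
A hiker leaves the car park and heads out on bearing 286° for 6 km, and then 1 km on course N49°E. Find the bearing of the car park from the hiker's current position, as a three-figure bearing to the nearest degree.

Leg 1 (286°, 6 km): east 6 sin 286° = -5.77, north 6 cos 286° = 1.65
Leg 2 (N49°E, 1 km): east 1 sin 49° = 0.75, north 1 cos 49° = 0.66
Net displacement: -5.01 east, 2.31 north. Direction back to start is (5.01, -2.31): bearing = atan2(5.01, -2.31) mod 360° = 114.74° ≈ 115°.

115°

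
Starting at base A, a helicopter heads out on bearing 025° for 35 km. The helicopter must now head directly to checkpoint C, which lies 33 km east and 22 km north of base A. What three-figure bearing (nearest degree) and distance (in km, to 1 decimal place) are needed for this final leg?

118°, 20.6 km

Leg 1 (025°, 35 km): east 35 sin 25° = 14.79, north 35 cos 25° = 31.72
Current position: (14.79, 31.72). Target: (33, 22). Remaining: Δeast = 18.21, Δnorth = -9.72.
Bearing = atan2(18.21, -9.72) mod 360° = 118.10°; distance = √((18.21)² + (-9.72)²) = 20.641 km.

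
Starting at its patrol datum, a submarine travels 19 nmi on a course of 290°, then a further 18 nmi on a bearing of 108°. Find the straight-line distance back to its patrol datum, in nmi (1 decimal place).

Leg 1 (290°, 19 nmi): east 19 sin 290° = -17.85, north 19 cos 290° = 6.50
Leg 2 (108°, 18 nmi): east 18 sin 108° = 17.12, north 18 cos 108° = -5.56
Net: -0.74 east, 0.94 north. Distance = √((-0.74)² + (0.94)²) = 1.190 nmi.

1.2 nmi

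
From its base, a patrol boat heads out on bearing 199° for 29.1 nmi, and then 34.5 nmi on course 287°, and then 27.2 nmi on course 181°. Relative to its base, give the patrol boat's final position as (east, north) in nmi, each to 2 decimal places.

Leg 1 (199°, 29.1 nmi): east 29.1 sin 199° = -9.47, north 29.1 cos 199° = -27.51
Leg 2 (287°, 34.5 nmi): east 34.5 sin 287° = -32.99, north 34.5 cos 287° = 10.09
Leg 3 (181°, 27.2 nmi): east 27.2 sin 181° = -0.47, north 27.2 cos 181° = -27.20
Summing: -42.94 nmi east, -44.62 nmi north → (-42.94, -44.62).

(-42.94, -44.62)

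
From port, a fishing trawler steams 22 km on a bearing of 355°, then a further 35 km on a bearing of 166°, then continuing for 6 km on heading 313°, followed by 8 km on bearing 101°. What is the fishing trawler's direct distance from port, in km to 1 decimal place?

13.8 km

Leg 1 (355°, 22 km): east 22 sin 355° = -1.92, north 22 cos 355° = 21.92
Leg 2 (166°, 35 km): east 35 sin 166° = 8.47, north 35 cos 166° = -33.96
Leg 3 (313°, 6 km): east 6 sin 313° = -4.39, north 6 cos 313° = 4.09
Leg 4 (101°, 8 km): east 8 sin 101° = 7.85, north 8 cos 101° = -1.53
Net: 10.01 east, -9.48 north. Distance = √((10.01)² + (-9.48)²) = 13.789 km.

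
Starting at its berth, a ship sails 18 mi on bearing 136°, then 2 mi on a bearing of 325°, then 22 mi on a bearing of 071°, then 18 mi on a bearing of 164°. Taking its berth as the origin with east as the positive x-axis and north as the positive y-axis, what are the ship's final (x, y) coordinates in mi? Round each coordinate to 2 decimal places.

Leg 1 (136°, 18 mi): east 18 sin 136° = 12.50, north 18 cos 136° = -12.95
Leg 2 (325°, 2 mi): east 2 sin 325° = -1.15, north 2 cos 325° = 1.64
Leg 3 (071°, 22 mi): east 22 sin 71° = 20.80, north 22 cos 71° = 7.16
Leg 4 (164°, 18 mi): east 18 sin 164° = 4.96, north 18 cos 164° = -17.30
Summing: 37.12 mi east, -21.45 mi north → (37.12, -21.45).

(37.12, -21.45)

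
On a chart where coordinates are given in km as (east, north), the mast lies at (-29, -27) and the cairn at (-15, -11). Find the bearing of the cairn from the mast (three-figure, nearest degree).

Δeast = -15 − -29 = 14.00; Δnorth = -11 − -27 = 16.00.
Bearing = atan2(Δeast, Δnorth) mod 360° = 41.19° ≈ 041°.

041°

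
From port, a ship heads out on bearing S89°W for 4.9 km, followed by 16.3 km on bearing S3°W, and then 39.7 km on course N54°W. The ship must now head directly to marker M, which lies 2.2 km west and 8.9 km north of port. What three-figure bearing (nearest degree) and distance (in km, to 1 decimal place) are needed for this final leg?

Leg 1 (S89°W, 4.9 km): east 4.9 sin 269° = -4.90, north 4.9 cos 269° = -0.09
Leg 2 (S3°W, 16.3 km): east 16.3 sin 183° = -0.85, north 16.3 cos 183° = -16.28
Leg 3 (N54°W, 39.7 km): east 39.7 sin 306° = -32.12, north 39.7 cos 306° = 23.34
Current position: (-37.87, 6.97). Target: (-2.2, 8.9). Remaining: Δeast = 35.67, Δnorth = 1.93.
Bearing = atan2(35.67, 1.93) mod 360° = 86.91°; distance = √((35.67)² + (1.93)²) = 35.722 km.

087°, 35.7 km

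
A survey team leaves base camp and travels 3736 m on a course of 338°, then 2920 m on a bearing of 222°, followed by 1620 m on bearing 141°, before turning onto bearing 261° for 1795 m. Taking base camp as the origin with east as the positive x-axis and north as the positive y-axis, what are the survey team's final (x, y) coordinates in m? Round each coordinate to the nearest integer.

(-4107, -246)

Leg 1 (338°, 3736 m): east 3736 sin 338° = -1399.53, north 3736 cos 338° = 3463.96
Leg 2 (222°, 2920 m): east 2920 sin 222° = -1953.86, north 2920 cos 222° = -2169.98
Leg 3 (141°, 1620 m): east 1620 sin 141° = 1019.50, north 1620 cos 141° = -1258.98
Leg 4 (261°, 1795 m): east 1795 sin 261° = -1772.90, north 1795 cos 261° = -280.80
Summing: -4106.79 m east, -245.80 m north → (-4107, -246).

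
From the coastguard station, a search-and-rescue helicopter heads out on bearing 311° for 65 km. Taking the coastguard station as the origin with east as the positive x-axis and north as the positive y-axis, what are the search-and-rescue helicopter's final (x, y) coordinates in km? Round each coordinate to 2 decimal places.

(-49.06, 42.64)

Leg 1 (311°, 65 km): east 65 sin 311° = -49.06, north 65 cos 311° = 42.64
Summing: -49.06 km east, 42.64 km north → (-49.06, 42.64).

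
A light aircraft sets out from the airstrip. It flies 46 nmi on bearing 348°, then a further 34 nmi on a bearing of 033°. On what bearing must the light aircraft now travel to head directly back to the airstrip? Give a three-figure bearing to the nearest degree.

187°

Leg 1 (348°, 46 nmi): east 46 sin 348° = -9.56, north 46 cos 348° = 44.99
Leg 2 (033°, 34 nmi): east 34 sin 33° = 18.52, north 34 cos 33° = 28.51
Net displacement: 8.95 east, 73.51 north. Direction back to start is (-8.95, -73.51): bearing = atan2(-8.95, -73.51) mod 360° = 186.94° ≈ 187°.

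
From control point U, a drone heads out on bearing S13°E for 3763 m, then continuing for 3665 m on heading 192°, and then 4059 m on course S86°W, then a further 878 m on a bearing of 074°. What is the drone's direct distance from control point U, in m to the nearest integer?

7932 m

Leg 1 (S13°E, 3763 m): east 3763 sin 167° = 846.49, north 3763 cos 167° = -3666.55
Leg 2 (192°, 3665 m): east 3665 sin 192° = -762.00, north 3665 cos 192° = -3584.91
Leg 3 (S86°W, 4059 m): east 4059 sin 266° = -4049.11, north 4059 cos 266° = -283.14
Leg 4 (074°, 878 m): east 878 sin 74° = 843.99, north 878 cos 74° = 242.01
Net: -3120.63 east, -7292.60 north. Distance = √((-3120.63)² + (-7292.60)²) = 7932.232 m.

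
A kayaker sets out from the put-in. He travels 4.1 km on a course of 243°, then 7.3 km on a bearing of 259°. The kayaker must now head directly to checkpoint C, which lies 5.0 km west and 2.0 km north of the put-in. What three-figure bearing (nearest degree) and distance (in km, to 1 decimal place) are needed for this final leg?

Leg 1 (243°, 4.1 km): east 4.1 sin 243° = -3.65, north 4.1 cos 243° = -1.86
Leg 2 (259°, 7.3 km): east 7.3 sin 259° = -7.17, north 7.3 cos 259° = -1.39
Current position: (-10.82, -3.25). Target: (-5.0, 2.0). Remaining: Δeast = 5.82, Δnorth = 5.25.
Bearing = atan2(5.82, 5.25) mod 360° = 47.92°; distance = √((5.82)² + (5.25)²) = 7.840 km.

048°, 7.8 km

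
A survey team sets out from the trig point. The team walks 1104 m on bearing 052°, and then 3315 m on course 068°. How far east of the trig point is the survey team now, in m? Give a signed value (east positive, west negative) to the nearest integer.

3944 m

Leg 1 (052°, 1104 m): east 1104 sin 52° = 869.96, north 1104 cos 52° = 679.69
Leg 2 (068°, 3315 m): east 3315 sin 68° = 3073.61, north 3315 cos 68° = 1241.82
Net east component: 3943.58 m.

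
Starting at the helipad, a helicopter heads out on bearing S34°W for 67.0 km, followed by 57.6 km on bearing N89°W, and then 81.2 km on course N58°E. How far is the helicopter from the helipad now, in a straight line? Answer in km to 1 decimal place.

28.6 km

Leg 1 (S34°W, 67.0 km): east 67.0 sin 214° = -37.47, north 67.0 cos 214° = -55.55
Leg 2 (N89°W, 57.6 km): east 57.6 sin 271° = -57.59, north 57.6 cos 271° = 1.01
Leg 3 (N58°E, 81.2 km): east 81.2 sin 58° = 68.86, north 81.2 cos 58° = 43.03
Net: -26.20 east, -11.51 north. Distance = √((-26.20)² + (-11.51)²) = 28.613 km.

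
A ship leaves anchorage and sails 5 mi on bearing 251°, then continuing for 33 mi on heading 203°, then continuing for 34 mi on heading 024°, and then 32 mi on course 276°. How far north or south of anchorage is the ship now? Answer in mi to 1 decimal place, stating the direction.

Leg 1 (251°, 5 mi): east 5 sin 251° = -4.73, north 5 cos 251° = -1.63
Leg 2 (203°, 33 mi): east 33 sin 203° = -12.89, north 33 cos 203° = -30.38
Leg 3 (024°, 34 mi): east 34 sin 24° = 13.83, north 34 cos 24° = 31.06
Leg 4 (276°, 32 mi): east 32 sin 276° = -31.82, north 32 cos 276° = 3.34
Net north component: 2.40 mi.

2.4 mi north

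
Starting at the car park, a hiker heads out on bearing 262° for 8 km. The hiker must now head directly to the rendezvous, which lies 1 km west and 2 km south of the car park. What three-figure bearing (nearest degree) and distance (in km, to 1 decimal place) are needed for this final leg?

Leg 1 (262°, 8 km): east 8 sin 262° = -7.92, north 8 cos 262° = -1.11
Current position: (-7.92, -1.11). Target: (-1, -2). Remaining: Δeast = 6.92, Δnorth = -0.89.
Bearing = atan2(6.92, -0.89) mod 360° = 97.30°; distance = √((6.92)² + (-0.89)²) = 6.979 km.

097°, 7.0 km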